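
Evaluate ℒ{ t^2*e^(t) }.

L{e^(t)} = 1/(s - 1).
Then apply L{t^2·g(t)} = (-1)^2 d^2/ds^2[G(s)] with G(s) = 1/(s - 1):
differentiating 2 times and applying the sign gives 2/(s - 1)^3.

2/(s - 1)^3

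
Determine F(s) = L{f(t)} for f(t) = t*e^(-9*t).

F(s) = (s + 9)^(-2)

L{e^(-9t)} = 1/(s + 9).
Then apply L{t·g(t)} = -d/ds[G(s)] with G(s) = 1/(s + 9):
differentiating 1 time and applying the sign gives (s + 9)^(-2).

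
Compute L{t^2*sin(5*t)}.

L{sin(5t)} = 5/(s^2 + 25).
Then apply L{t^2·g(t)} = (-1)^2 d^2/ds^2[G(s)] with G(s) = 5/(s^2 + 25):
differentiating 2 times and applying the sign gives 10*(3*s^2 - 25)/(s^2 + 25)^3.

10*(3*s^2 - 25)/(s^2 + 25)^3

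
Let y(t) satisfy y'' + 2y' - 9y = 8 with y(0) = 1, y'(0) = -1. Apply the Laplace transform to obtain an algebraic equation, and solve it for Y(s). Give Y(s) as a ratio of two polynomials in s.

Apply the Laplace transform to the equation.
The derivative rules (L{y''} = s^2 Y - s·y(0) - y'(0) and L{y'} = sY - y(0), with y(0) = 1, y'(0) = -1) turn the left side into (s^2 + 2*s - 9)Y - (s + 1).
The right side is L{8} = 8/s.
So (s^2 + 2*s - 9)Y = 8/s + (s + 1).
Divide through and combine into a single rational function.

Y(s) = (s^2 + s + 8)/(s^3 + 2*s^2 - 9*s)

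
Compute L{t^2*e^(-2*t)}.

2/(s + 2)^3

L{e^(-2t)} = 1/(s + 2).
Then apply L{t^2·g(t)} = (-1)^2 d^2/ds^2[G(s)] with G(s) = 1/(s + 2):
differentiating 2 times and applying the sign gives 2/(s + 2)^3.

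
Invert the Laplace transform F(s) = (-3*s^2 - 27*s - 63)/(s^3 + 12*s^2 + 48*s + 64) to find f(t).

f(t) = -3*t^2*exp(-4*t)/2 - 3*t*exp(-4*t) - 3*exp(-4*t)

Factor the denominator: s^3 + 12*s^2 + 48*s + 64 = (s + 4)^3.
Partial fraction decomposition gives [-3/(s + 4)] + [-3/(s + 4)^2] + [-3/(s + 4)^3].
Invert each term: -3/(s + 4) ↔ -3e^(-4t); -3/(s + 4)^2 ↔ -3t·e^(-4t); -3/(s + 4)^3 ↔ (-3/2)t^2·e^(-4t).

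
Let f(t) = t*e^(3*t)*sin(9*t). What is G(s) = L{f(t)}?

L{sin(9t)} = 9/(s^2 + 81).
Multiplying by e^(3t) shifts s → s - 3, so L{e^(3*t)*sin(9*t)} = 9/((s - 3)^2 + 81).
Then apply L{t·g(t)} = -d/ds[H(s)] with H(s) = 9/((s - 3)^2 + 81):
differentiating 1 time and applying the sign gives 18*(s - 3)/(s^2 - 6*s + 90)^2.

G(s) = 18*(s - 3)/(s^2 - 6*s + 90)^2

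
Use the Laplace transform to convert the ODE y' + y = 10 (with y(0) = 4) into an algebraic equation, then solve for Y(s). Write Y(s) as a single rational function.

Y(s) = (4*s + 10)/(s^2 + s)

Take the Laplace transform of both sides.
Using L{y'} = sY - y(0) = sY - 4, the left side becomes (s + 1)Y - (4).
The right side is L{10} = 10/s.
So (s + 1)Y = 10/s + (4).
Isolate Y and clear denominators.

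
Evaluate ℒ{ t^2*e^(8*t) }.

L{e^(8t)} = 1/(s - 8).
Then apply L{t^2·g(t)} = (-1)^2 d^2/ds^2[G(s)] with G(s) = 1/(s - 8):
differentiating 2 times and applying the sign gives 2/(s - 8)^3.

2/(s - 8)^3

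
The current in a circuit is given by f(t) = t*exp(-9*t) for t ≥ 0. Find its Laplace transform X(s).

X(s) = (s + 9)^(-2)

L{e^(-9t)} = 1/(s + 9).
Then apply L{t·g(t)} = -d/ds[G(s)] with G(s) = 1/(s + 9):
differentiating 1 time and applying the sign gives (s + 9)^(-2).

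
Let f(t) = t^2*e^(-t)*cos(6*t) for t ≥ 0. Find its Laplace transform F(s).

F(s) = 2*(s + 1)*(s^2 + 2*s - 107)/(s^2 + 2*s + 37)^3

L{cos(6t)} = s/(s^2 + 36).
Multiplying by e^(-t) shifts s → s + 1, so L{e^(-t)*cos(6*t)} = (s + 1)/((s + 1)^2 + 36).
Then apply L{t^2·g(t)} = (-1)^2 d^2/ds^2[G(s)] with G(s) = (s + 1)/((s + 1)^2 + 36):
differentiating 2 times and applying the sign gives 2*(s + 1)*(s^2 + 2*s - 107)/(s^2 + 2*s + 37)^3.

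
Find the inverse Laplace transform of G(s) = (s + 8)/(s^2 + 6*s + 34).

Complete the square in the denominator: s^2 + 6*s + 34 = (s + 3)^2 + 5^2.
Split the numerator to match: s + 8 = 1·(s + 3) + 1·5.
Invert each term: 1·(s + 3)/((s + 3)^2 + 25) ↔ e^(-3t)cos(5t); 1·5/((s + 3)^2 + 25) ↔ e^(-3t)sin(5t).

exp(-3*t)*sin(5*t) + exp(-3*t)*cos(5*t)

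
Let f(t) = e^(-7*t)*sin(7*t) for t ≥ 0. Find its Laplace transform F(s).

F(s) = 7/((s + 7)^2 + 49)

L{sin(7t)} = 7/(s^2 + 49).
By the first shifting theorem, multiplying by e^(-7t) replaces s with s + 7.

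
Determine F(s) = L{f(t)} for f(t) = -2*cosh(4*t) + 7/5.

F(s) = -2*s/(s^2 - 16) + 7/(5*s)

By linearity of the Laplace transform, transform each term separately.
L{7/5} = (7/5)/s; (-2)·[L{cosh(4t)} = s/(s^2 - 16)].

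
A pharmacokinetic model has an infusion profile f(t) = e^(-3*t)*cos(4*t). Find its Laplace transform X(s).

L{cos(4t)} = s/(s^2 + 16).
By the first shifting theorem, multiplying by e^(-3t) replaces s with s + 3.

X(s) = (s + 3)/((s + 3)^2 + 16)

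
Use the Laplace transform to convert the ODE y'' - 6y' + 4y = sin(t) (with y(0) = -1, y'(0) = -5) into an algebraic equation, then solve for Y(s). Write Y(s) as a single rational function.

Y(s) = (-s^3 + s^2 - s + 2)/(s^4 - 6*s^3 + 5*s^2 - 6*s + 4)

Take the Laplace transform of both sides.
With L{y''} = s^2 Y - s·y(0) - y'(0) and L{y'} = sY - y(0), with y(0) = -1, y'(0) = -5: the LHS transforms to (s^2 - 6*s + 4)Y - (-s + 1).
The right side is L{sin(t)} = 1/(s^2 + 1).
So (s^2 - 6*s + 4)Y = 1/(s^2 + 1) + (-s + 1).
Solve for Y(s) and write it as one ratio of polynomials.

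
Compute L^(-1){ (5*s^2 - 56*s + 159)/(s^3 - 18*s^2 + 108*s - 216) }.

3*t^2*exp(6*t)/2 + 4*t*exp(6*t) + 5*exp(6*t)

Factor the denominator: s^3 - 18*s^2 + 108*s - 216 = (s - 6)^3.
Partial fraction decomposition gives [5/(s - 6)] + [4/(s - 6)^2] + [3/(s - 6)^3].
Invert each term: 5/(s - 6) ↔ 5e^(6t); 4/(s - 6)^2 ↔ 4t·e^(6t); 3/(s - 6)^3 ↔ (3/2)t^2·e^(6t).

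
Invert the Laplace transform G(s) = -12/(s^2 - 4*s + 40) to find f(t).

f(t) = -2*exp(2*t)*sin(6*t)

Rewrite the denominator: s^2 - 4*s + 40 = (s - 2)^2 + 36.
The form in (s - 2) signals a first-shifting-theorem factor e^(2t).
Since L{sin(6t)} = 6/(s^2 + 36), the inverse is e^(2*t)*sin(6*t), scaled by -2.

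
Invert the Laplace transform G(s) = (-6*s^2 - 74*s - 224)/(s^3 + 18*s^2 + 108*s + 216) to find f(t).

Factor the denominator: s^3 + 18*s^2 + 108*s + 216 = (s + 6)^3.
Partial fraction decomposition gives [-6/(s + 6)] + [-2/(s + 6)^2] + [4/(s + 6)^3].
Invert each term: -6/(s + 6) ↔ -6e^(-6t); -2/(s + 6)^2 ↔ -2t·e^(-6t); 4/(s + 6)^3 ↔ (2)t^2·e^(-6t).

f(t) = 2*t^2*exp(-6*t) - 2*t*exp(-6*t) - 6*exp(-6*t)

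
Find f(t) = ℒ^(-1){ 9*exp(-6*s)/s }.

The factor e^(-6s) signals a time shift by c = 6 (second shifting theorem).
L{9} = 9/s, so L^-1{9/s} = 9.
Hence the inverse is u(t - 6) times that function evaluated at t - 6.

f(t) = Heaviside(t - 6)*(9)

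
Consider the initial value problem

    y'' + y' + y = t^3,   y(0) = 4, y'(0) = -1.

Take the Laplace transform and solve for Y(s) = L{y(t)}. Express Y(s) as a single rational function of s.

Y(s) = (4*s^5 + 3*s^4 + 6)/(s^6 + s^5 + s^4)

Apply the Laplace transform to the equation.
The derivative rules (L{y''} = s^2 Y - s·y(0) - y'(0) and L{y'} = sY - y(0), with y(0) = 4, y'(0) = -1) turn the left side into (s^2 + s + 1)Y - (4*s + 3).
The right side is L{t^3} = 6/s^4.
So (s^2 + s + 1)Y = 6/s^4 + (4*s + 3).
Divide through and combine into a single rational function.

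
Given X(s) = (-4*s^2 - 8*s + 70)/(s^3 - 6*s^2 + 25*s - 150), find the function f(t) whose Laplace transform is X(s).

f(t) = -2*exp(6*t) - 4*sin(5*t) - 2*cos(5*t)

Factor the denominator: s^3 - 6*s^2 + 25*s - 150 = (s - 6)*(s^2 + 25).
Partial fraction decomposition gives [-2/(s - 6)] + [-2*s/(s^2 + 25)] + [-20/(s^2 + 25)].
Invert each term: -2/(s - 6) ↔ -2e^(6t); -2·s/(s^2 + 25) ↔ -2cos(5t); -4·5/(s^2 + 25) ↔ -4sin(5t).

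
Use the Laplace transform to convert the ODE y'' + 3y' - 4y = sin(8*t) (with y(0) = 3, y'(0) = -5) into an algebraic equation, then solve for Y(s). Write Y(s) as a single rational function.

Apply the Laplace transform to the equation.
With L{y''} = s^2 Y - s·y(0) - y'(0) and L{y'} = sY - y(0), with y(0) = 3, y'(0) = -5: the LHS transforms to (s^2 + 3*s - 4)Y - (3*s + 4).
The right side is L{sin(8*t)} = 8/(s^2 + 64).
So (s^2 + 3*s - 4)Y = 8/(s^2 + 64) + (3*s + 4).
Solve for Y(s) and write it as one ratio of polynomials.

Y(s) = (3*s^3 + 4*s^2 + 192*s + 264)/(s^4 + 3*s^3 + 60*s^2 + 192*s - 256)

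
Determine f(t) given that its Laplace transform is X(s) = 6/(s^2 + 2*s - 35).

f(t) = exp(-t)*sinh(6*t)

Rewrite the denominator: s^2 + 2*s - 35 = (s + 1)^2 - 36.
The form in (s + 1) signals a first-shifting-theorem factor e^(-t).
Since L{sinh(6t)} = 6/(s^2 - 36), the inverse is exp(-t)*sinh(6*t).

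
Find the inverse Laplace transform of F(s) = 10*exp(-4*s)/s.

The factor e^(-4s) signals a time shift by c = 4 (second shifting theorem).
L{10} = 10/s, so L^-1{10/s} = 10.
Hence the inverse is u(t - 4) times that function evaluated at t - 4.

Heaviside(t - 4)*(10)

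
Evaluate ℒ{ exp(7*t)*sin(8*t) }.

8/((s - 7)^2 + 64)

L{sin(8t)} = 8/(s^2 + 64).
By the first shifting theorem, multiplying by e^(7t) replaces s with s - 7.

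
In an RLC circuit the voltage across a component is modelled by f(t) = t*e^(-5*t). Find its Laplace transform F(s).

F(s) = (s + 5)^(-2)

L{e^(-5t)} = 1/(s + 5).
Then apply L{t·g(t)} = -d/ds[G(s)] with G(s) = 1/(s + 5):
differentiating 1 time and applying the sign gives (s + 5)^(-2).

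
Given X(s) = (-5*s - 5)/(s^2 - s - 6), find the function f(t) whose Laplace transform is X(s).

f(t) = -4*exp(3*t) - exp(-2*t)

Factor the denominator: s^2 - s - 6 = (s - 3)*(s + 2).
Partial fraction decomposition gives [-4/(s - 3)] + [-1/(s + 2)].
Invert each term: -4/(s - 3) ↔ -4e^(3t); -1/(s + 2) ↔ -e^(-2t).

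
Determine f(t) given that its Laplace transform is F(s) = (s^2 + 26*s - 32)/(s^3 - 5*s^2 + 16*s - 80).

f(t) = 3*exp(5*t) + 4*sin(4*t) - 2*cos(4*t)

Factor the denominator: s^3 - 5*s^2 + 16*s - 80 = (s - 5)*(s^2 + 16).
Partial fraction decomposition gives [3/(s - 5)] + [-2*s/(s^2 + 16)] + [16/(s^2 + 16)].
Invert each term: 3/(s - 5) ↔ 3e^(5t); -2·s/(s^2 + 16) ↔ -2cos(4t); 4·4/(s^2 + 16) ↔ 4sin(4t).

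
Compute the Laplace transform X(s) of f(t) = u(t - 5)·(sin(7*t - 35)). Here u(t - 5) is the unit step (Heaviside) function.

X(s) = 7*exp(-5*s)/(s^2 + 49)

By the second shifting theorem, L{u(t - c)·g(t - c)} = e^(-cs)·G(s) with c = 5 and G(s) = L{g(t)}.
L{sin(7t)} = 7/(s^2 + 49).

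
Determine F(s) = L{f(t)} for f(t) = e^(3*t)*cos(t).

F(s) = (s - 3)/((s - 3)^2 + 1)

L{cos(t)} = s/(s^2 + 1).
By the first shifting theorem, multiplying by e^(3t) replaces s with s - 3.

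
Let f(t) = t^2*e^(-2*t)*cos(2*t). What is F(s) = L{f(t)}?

F(s) = 2*(s + 2)*(s^2 + 4*s - 8)/(s^2 + 4*s + 8)^3

L{cos(2t)} = s/(s^2 + 4).
Multiplying by e^(-2t) shifts s → s + 2, so L{e^(-2*t)*cos(2*t)} = (s + 2)/((s + 2)^2 + 4).
Then apply L{t^2·g(t)} = (-1)^2 d^2/ds^2[G(s)] with G(s) = (s + 2)/((s + 2)^2 + 4):
differentiating 2 times and applying the sign gives 2*(s + 2)*(s^2 + 4*s - 8)/(s^2 + 4*s + 8)^3.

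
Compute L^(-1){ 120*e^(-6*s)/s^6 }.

Heaviside(t - 6)*((t - 6)^5)

The factor e^(-6s) signals a time shift by c = 6 (second shifting theorem).
L{t^5} = 5!/s^6 = 120/s^6, so L^-1{120/s^6} = t^5.
Hence the inverse is u(t - 6) times that function evaluated at t - 6.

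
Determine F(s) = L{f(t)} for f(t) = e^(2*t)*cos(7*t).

F(s) = (s - 2)/((s - 2)^2 + 49)

L{cos(7t)} = s/(s^2 + 49).
By the first shifting theorem, multiplying by e^(2t) replaces s with s - 2.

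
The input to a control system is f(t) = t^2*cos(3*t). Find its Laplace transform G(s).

L{cos(3t)} = s/(s^2 + 9).
Then apply L{t^2·g(t)} = (-1)^2 d^2/ds^2[H(s)] with H(s) = s/(s^2 + 9):
differentiating 2 times and applying the sign gives 2*s*(s^2 - 27)/(s^2 + 9)^3.

G(s) = 2*s*(s^2 - 27)/(s^2 + 9)^3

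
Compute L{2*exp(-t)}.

2/(s + 1)

L{2} = 2/s.
By the first shifting theorem, multiplying by e^(-t) replaces s with s + 1.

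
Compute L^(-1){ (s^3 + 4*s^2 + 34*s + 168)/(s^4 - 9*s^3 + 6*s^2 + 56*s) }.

Factor the denominator: s^4 - 9*s^3 + 6*s^2 + 56*s = s*(s - 7)*(s - 4)*(s + 2).
Partial fraction decomposition gives [-1/(s + 2)] + [3/s] + [-6/(s - 4)] + [5/(s - 7)].
Invert each term: -1/(s + 2) ↔ -e^(-2t); 3/(s - 0) ↔ 3e^(0t); -6/(s - 4) ↔ -6e^(4t); 5/(s - 7) ↔ 5e^(7t).

5*exp(7*t) - 6*exp(4*t) + 3 - exp(-2*t)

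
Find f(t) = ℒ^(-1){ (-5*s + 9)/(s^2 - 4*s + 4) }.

Factor the denominator: s^2 - 4*s + 4 = (s - 2)^2.
Partial fraction decomposition gives [-5/(s - 2)] + [-1/(s - 2)^2].
Invert each term: -5/(s - 2) ↔ -5e^(2t); -1/(s - 2)^2 ↔ -t·e^(2t).

f(t) = -t*exp(2*t) - 5*exp(2*t)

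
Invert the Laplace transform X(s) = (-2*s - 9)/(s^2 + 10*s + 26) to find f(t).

f(t) = exp(-5*t)*sin(t) - 2*exp(-5*t)*cos(t)

Complete the square in the denominator: s^2 + 10*s + 26 = (s + 5)^2 + 1^2.
Split the numerator to match: -2*s - 9 = -2·(s + 5) + 1·1.
Invert each term: -2·(s + 5)/((s + 5)^2 + 1) ↔ -2e^(-5t)cos(t); 1·1/((s + 5)^2 + 1) ↔ e^(-5t)sin(t).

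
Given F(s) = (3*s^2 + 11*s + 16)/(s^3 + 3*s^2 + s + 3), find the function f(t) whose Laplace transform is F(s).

f(t) = 5*sin(t) + 2*cos(t) + exp(-3*t)

Factor the denominator: s^3 + 3*s^2 + s + 3 = (s + 3)*(s^2 + 1).
Partial fraction decomposition gives [1/(s + 3)] + [2*s/(s^2 + 1)] + [5/(s^2 + 1)].
Invert each term: 1/(s + 3) ↔ e^(-3t); 2·s/(s^2 + 1) ↔ 2cos(t); 5·1/(s^2 + 1) ↔ 5sin(t).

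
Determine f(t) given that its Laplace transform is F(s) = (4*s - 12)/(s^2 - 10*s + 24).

Factor the denominator: s^2 - 10*s + 24 = (s - 6)*(s - 4).
Partial fraction decomposition gives [-2/(s - 4)] + [6/(s - 6)].
Invert each term: -2/(s - 4) ↔ -2e^(4t); 6/(s - 6) ↔ 6e^(6t).

f(t) = 6*exp(6*t) - 2*exp(4*t)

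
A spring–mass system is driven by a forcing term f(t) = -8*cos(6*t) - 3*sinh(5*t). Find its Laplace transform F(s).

Apply the Laplace transform termwise.
(-8)·[L{cos(6t)} = s/(s^2 + 36)]; (-3)·[L{sinh(5t)} = 5/(s^2 - 25)].

F(s) = -8*s/(s^2 + 36) - 15/(s^2 - 25)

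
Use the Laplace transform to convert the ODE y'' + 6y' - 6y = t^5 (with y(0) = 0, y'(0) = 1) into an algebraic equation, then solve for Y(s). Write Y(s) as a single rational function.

Take the Laplace transform of both sides.
With L{y''} = s^2 Y - s·y(0) - y'(0) and L{y'} = sY - y(0), with y(0) = 0, y'(0) = 1: the LHS transforms to (s^2 + 6*s - 6)Y - (1).
The right side is L{t^5} = 120/s^6.
So (s^2 + 6*s - 6)Y = 120/s^6 + (1).
Divide through and combine into a single rational function.

Y(s) = (s^6 + 120)/(s^8 + 6*s^7 - 6*s^6)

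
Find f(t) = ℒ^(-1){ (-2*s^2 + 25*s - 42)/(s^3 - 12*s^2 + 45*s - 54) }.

Factor the denominator: s^3 - 12*s^2 + 45*s - 54 = (s - 6)*(s - 3)^2.
Partial fraction decomposition gives [-6/(s - 3)] + [-5/(s - 3)^2] + [4/(s - 6)].
Invert each term: -6/(s - 3) ↔ -6e^(3t); -5/(s - 3)^2 ↔ -5t·e^(3t); 4/(s - 6) ↔ 4e^(6t).

f(t) = -5*t*exp(3*t) + 4*exp(6*t) - 6*exp(3*t)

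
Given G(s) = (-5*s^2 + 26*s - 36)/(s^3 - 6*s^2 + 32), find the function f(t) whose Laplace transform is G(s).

f(t) = -2*t*exp(4*t) - 2*exp(4*t) - 3*exp(-2*t)

Factor the denominator: s^3 - 6*s^2 + 32 = (s - 4)^2*(s + 2).
Partial fraction decomposition gives [-2/(s - 4)] + [-2/(s - 4)^2] + [-3/(s + 2)].
Invert each term: -2/(s - 4) ↔ -2e^(4t); -2/(s - 4)^2 ↔ -2t·e^(4t); -3/(s + 2) ↔ -3e^(-2t).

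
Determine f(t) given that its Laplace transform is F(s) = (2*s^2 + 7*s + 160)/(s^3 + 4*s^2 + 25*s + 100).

Factor the denominator: s^3 + 4*s^2 + 25*s + 100 = (s + 4)*(s^2 + 25).
Partial fraction decomposition gives [4/(s + 4)] + [-2*s/(s^2 + 25)] + [15/(s^2 + 25)].
Invert each term: 4/(s + 4) ↔ 4e^(-4t); -2·s/(s^2 + 25) ↔ -2cos(5t); 3·5/(s^2 + 25) ↔ 3sin(5t).

f(t) = 3*sin(5*t) - 2*cos(5*t) + 4*exp(-4*t)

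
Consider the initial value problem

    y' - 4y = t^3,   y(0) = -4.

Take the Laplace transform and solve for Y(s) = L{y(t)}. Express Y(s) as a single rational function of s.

Y(s) = (-4*s^4 + 6)/(s^5 - 4*s^4)

Apply the Laplace transform to the equation.
With L{y'} = sY - y(0) = sY - (-4): the LHS transforms to (s - 4)Y - (-4).
The right side is L{t^3} = 6/s^4.
So (s - 4)Y = 6/s^4 + (-4).
Solve for Y(s) and write it as one ratio of polynomials.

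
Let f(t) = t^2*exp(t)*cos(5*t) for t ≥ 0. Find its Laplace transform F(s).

L{cos(5t)} = s/(s^2 + 25).
Multiplying by e^(t) shifts s → s - 1, so L{exp(t)*cos(5*t)} = (s - 1)/((s - 1)^2 + 25).
Then apply L{t^2·g(t)} = (-1)^2 d^2/ds^2[G(s)] with G(s) = (s - 1)/((s - 1)^2 + 25):
differentiating 2 times and applying the sign gives 2*(s - 1)*(s^2 - 2*s - 74)/(s^2 - 2*s + 26)^3.

F(s) = 2*(s - 1)*(s^2 - 2*s - 74)/(s^2 - 2*s + 26)^3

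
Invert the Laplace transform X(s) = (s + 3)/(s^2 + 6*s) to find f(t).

Rewrite the denominator: s^2 + 6*s = (s + 3)^2 - 9.
The form in (s + 3) signals a first-shifting-theorem factor e^(-3t).
Since L{cosh(3t)} = s/(s^2 - 9), the inverse is e^(-3*t)*cosh(3*t).

f(t) = exp(-3*t)*cosh(3*t)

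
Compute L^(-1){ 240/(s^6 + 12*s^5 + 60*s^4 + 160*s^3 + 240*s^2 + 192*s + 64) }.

2*t^5*exp(-2*t)

Rewrite the denominator: s^6 + 12*s^5 + 60*s^4 + 160*s^3 + 240*s^2 + 192*s + 64 = (s + 2)^6.
The form in (s + 2) signals a first-shifting-theorem factor e^(-2t).
Since L{t^5} = 5!/s^6 = 120/s^6, the inverse is t^5*exp(-2*t), scaled by 2.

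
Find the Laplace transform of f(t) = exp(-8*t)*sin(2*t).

2/((s + 8)^2 + 4)

L{sin(2t)} = 2/(s^2 + 4).
By the first shifting theorem, multiplying by e^(-8t) replaces s with s + 8.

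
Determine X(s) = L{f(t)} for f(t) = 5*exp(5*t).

X(s) = 5/(s - 5)

L{5} = 5/s.
By the first shifting theorem, multiplying by e^(5t) replaces s with s - 5.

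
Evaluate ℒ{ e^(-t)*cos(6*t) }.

L{cos(6t)} = s/(s^2 + 36).
By the first shifting theorem, multiplying by e^(-t) replaces s with s + 1.

(s + 1)/((s + 1)^2 + 36)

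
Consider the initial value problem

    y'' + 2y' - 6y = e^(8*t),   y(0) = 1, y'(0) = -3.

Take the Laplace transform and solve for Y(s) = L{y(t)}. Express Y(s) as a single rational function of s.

Y(s) = (s^2 - 9*s + 9)/(s^3 - 6*s^2 - 22*s + 48)

Laplace-transform each side.
With L{y''} = s^2 Y - s·y(0) - y'(0) and L{y'} = sY - y(0), with y(0) = 1, y'(0) = -3: the LHS transforms to (s^2 + 2*s - 6)Y - (s - 1).
The right side is L{e^(8*t)} = 1/(s - 8).
So (s^2 + 2*s - 6)Y = 1/(s - 8) + (s - 1).
Divide through and combine into a single rational function.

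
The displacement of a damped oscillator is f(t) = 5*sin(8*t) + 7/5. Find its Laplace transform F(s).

By linearity of the Laplace transform, transform each term separately.
(5)·[L{sin(8t)} = 8/(s^2 + 64)]; L{7/5} = (7/5)/s.

F(s) = 40/(s^2 + 64) + 7/(5*s)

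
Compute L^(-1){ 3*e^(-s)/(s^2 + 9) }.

Heaviside(t - 1)*(sin(3*t - 3))

The factor e^(-s) signals a time shift by c = 1 (second shifting theorem).
L{sin(3t)} = 3/(s^2 + 9), so L^-1{3/(s^2 + 9)} = sin(3*t).
Hence the inverse is u(t - 1) times that function evaluated at t - 1.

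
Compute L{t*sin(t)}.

2*s/(s^2 + 1)^2

L{sin(t)} = 1/(s^2 + 1).
Then apply L{t·g(t)} = -d/ds[G(s)] with G(s) = 1/(s^2 + 1):
differentiating 1 time and applying the sign gives 2*s/(s^2 + 1)^2.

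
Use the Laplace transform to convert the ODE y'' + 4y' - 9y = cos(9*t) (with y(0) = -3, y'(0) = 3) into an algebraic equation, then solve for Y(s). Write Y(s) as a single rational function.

Laplace-transform each side.
Using L{y''} = s^2 Y - s·y(0) - y'(0) and L{y'} = sY - y(0), with y(0) = -3, y'(0) = 3, the left side becomes (s^2 + 4*s - 9)Y - (-3*s - 9).
The right side is L{cos(9*t)} = s/(s^2 + 81).
So (s^2 + 4*s - 9)Y = s/(s^2 + 81) + (-3*s - 9).
Solve for Y(s) and write it as one ratio of polynomials.

Y(s) = (-3*s^3 - 9*s^2 - 242*s - 729)/(s^4 + 4*s^3 + 72*s^2 + 324*s - 729)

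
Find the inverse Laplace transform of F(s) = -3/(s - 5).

Since L{e^(5t)} = 1/(s - 5), the inverse is e^(5*t), scaled by -3.

-3*exp(5*t)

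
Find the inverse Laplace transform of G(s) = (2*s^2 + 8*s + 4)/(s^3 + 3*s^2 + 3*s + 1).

Factor the denominator: s^3 + 3*s^2 + 3*s + 1 = (s + 1)^3.
Partial fraction decomposition gives [2/(s + 1)] + [4/(s + 1)^2] + [-2/(s + 1)^3].
Invert each term: 2/(s + 1) ↔ 2e^(-t); 4/(s + 1)^2 ↔ 4t·e^(-t); -2/(s + 1)^3 ↔ (-1)t^2·e^(-t).

-t^2*exp(-t) + 4*t*exp(-t) + 2*exp(-t)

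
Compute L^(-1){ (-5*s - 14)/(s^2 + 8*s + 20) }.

Complete the square in the denominator: s^2 + 8*s + 20 = (s + 4)^2 + 2^2.
Split the numerator to match: -5*s - 14 = -5·(s + 4) + 3·2.
Invert each term: -5·(s + 4)/((s + 4)^2 + 4) ↔ -5e^(-4t)cos(2t); 3·2/((s + 4)^2 + 4) ↔ 3e^(-4t)sin(2t).

3*exp(-4*t)*sin(2*t) - 5*exp(-4*t)*cos(2*t)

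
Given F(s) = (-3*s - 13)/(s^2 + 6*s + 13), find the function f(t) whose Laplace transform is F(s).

Complete the square in the denominator: s^2 + 6*s + 13 = (s + 3)^2 + 2^2.
Split the numerator to match: -3*s - 13 = -3·(s + 3) - 2·2.
Invert each term: -3·(s + 3)/((s + 3)^2 + 4) ↔ -3e^(-3t)cos(2t); -2·2/((s + 3)^2 + 4) ↔ -2e^(-3t)sin(2t).

f(t) = -2*exp(-3*t)*sin(2*t) - 3*exp(-3*t)*cos(2*t)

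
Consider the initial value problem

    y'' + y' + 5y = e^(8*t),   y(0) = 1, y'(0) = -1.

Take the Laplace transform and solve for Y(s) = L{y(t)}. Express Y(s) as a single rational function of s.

Y(s) = (s^2 - 8*s + 1)/(s^3 - 7*s^2 - 3*s - 40)

Take the Laplace transform of both sides.
The derivative rules (L{y''} = s^2 Y - s·y(0) - y'(0) and L{y'} = sY - y(0), with y(0) = 1, y'(0) = -1) turn the left side into (s^2 + s + 5)Y - (s).
The right side is L{e^(8*t)} = 1/(s - 8).
So (s^2 + s + 5)Y = 1/(s - 8) + (s).
Divide through and combine into a single rational function.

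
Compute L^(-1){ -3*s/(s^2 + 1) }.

-3*cos(t)

Since L{cos(t)} = s/(s^2 + 1), the inverse is cos(t), scaled by -3.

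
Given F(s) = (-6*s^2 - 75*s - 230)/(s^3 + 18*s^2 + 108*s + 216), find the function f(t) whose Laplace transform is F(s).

Factor the denominator: s^3 + 18*s^2 + 108*s + 216 = (s + 6)^3.
Partial fraction decomposition gives [-6/(s + 6)] + [-3/(s + 6)^2] + [4/(s + 6)^3].
Invert each term: -6/(s + 6) ↔ -6e^(-6t); -3/(s + 6)^2 ↔ -3t·e^(-6t); 4/(s + 6)^3 ↔ (2)t^2·e^(-6t).

f(t) = 2*t^2*exp(-6*t) - 3*t*exp(-6*t) - 6*exp(-6*t)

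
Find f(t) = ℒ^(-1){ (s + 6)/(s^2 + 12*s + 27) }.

f(t) = exp(-6*t)*cosh(3*t)

Rewrite the denominator: s^2 + 12*s + 27 = (s + 6)^2 - 9.
The form in (s + 6) signals a first-shifting-theorem factor e^(-6t).
Since L{cosh(3t)} = s/(s^2 - 9), the inverse is exp(-6*t)*cosh(3*t).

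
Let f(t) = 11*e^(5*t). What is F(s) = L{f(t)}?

F(s) = 11/(s - 5)

L{11} = 11/s.
By the first shifting theorem, multiplying by e^(5t) replaces s with s - 5.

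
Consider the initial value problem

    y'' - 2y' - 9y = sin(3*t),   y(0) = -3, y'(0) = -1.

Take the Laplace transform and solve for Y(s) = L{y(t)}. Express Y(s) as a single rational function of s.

Apply the Laplace transform to the equation.
The derivative rules (L{y''} = s^2 Y - s·y(0) - y'(0) and L{y'} = sY - y(0), with y(0) = -3, y'(0) = -1) turn the left side into (s^2 - 2*s - 9)Y - (-3*s + 5).
The right side is L{sin(3*t)} = 3/(s^2 + 9).
So (s^2 - 2*s - 9)Y = 3/(s^2 + 9) + (-3*s + 5).
Divide through and combine into a single rational function.

Y(s) = (-3*s^3 + 5*s^2 - 27*s + 48)/(s^4 - 2*s^3 - 18*s - 81)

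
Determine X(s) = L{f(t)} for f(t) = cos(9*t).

X(s) = s/(s^2 + 81)

L{cos(9t)} = s/(s^2 + 81).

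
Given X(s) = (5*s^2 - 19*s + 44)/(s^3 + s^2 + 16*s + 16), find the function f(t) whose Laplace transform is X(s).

Factor the denominator: s^3 + s^2 + 16*s + 16 = (s + 1)*(s^2 + 16).
Partial fraction decomposition gives [4/(s + 1)] + [s/(s^2 + 16)] + [-20/(s^2 + 16)].
Invert each term: 4/(s + 1) ↔ 4e^(-t); 1·s/(s^2 + 16) ↔ cos(4t); -5·4/(s^2 + 16) ↔ -5sin(4t).

f(t) = -5*sin(4*t) + cos(4*t) + 4*exp(-t)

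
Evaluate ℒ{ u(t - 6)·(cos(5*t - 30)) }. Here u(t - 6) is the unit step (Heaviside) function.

s*exp(-6*s)/(s^2 + 25)

By the second shifting theorem, L{u(t - c)·g(t - c)} = e^(-cs)·G(s) with c = 6 and G(s) = L{g(t)}.
L{cos(5t)} = s/(s^2 + 25).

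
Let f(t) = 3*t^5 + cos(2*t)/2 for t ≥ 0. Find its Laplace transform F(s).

F(s) = s/(2*(s^2 + 4)) + 360/s^6

By linearity of the Laplace transform, transform each term separately.
(3)·[L{t^5} = 5!/s^6 = 120/s^6]; (1/2)·[L{cos(2t)} = s/(s^2 + 4)].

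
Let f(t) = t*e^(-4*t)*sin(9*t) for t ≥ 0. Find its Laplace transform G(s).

L{sin(9t)} = 9/(s^2 + 81).
Multiplying by e^(-4t) shifts s → s + 4, so L{e^(-4*t)*sin(9*t)} = 9/((s + 4)^2 + 81).
Then apply L{t·g(t)} = -d/ds[H(s)] with H(s) = 9/((s + 4)^2 + 81):
differentiating 1 time and applying the sign gives 18*(s + 4)/(s^2 + 8*s + 97)^2.

G(s) = 18*(s + 4)/(s^2 + 8*s + 97)^2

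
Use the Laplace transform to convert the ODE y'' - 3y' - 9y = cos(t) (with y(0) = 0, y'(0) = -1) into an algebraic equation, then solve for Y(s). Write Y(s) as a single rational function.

Y(s) = (-s^2 + s - 1)/(s^4 - 3*s^3 - 8*s^2 - 3*s - 9)

Transform both sides with L{·}.
Using L{y''} = s^2 Y - s·y(0) - y'(0) and L{y'} = sY - y(0), with y(0) = 0, y'(0) = -1, the left side becomes (s^2 - 3*s - 9)Y - (-1).
The right side is L{cos(t)} = s/(s^2 + 1).
So (s^2 - 3*s - 9)Y = s/(s^2 + 1) + (-1).
Divide through and combine into a single rational function.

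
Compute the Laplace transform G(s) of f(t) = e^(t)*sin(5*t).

G(s) = 5/((s - 1)^2 + 25)

L{sin(5t)} = 5/(s^2 + 25).
By the first shifting theorem, multiplying by e^(t) replaces s with s - 1.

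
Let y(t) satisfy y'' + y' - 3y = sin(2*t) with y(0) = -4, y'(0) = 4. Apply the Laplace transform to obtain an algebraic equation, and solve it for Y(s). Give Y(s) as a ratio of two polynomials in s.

Transform both sides with L{·}.
With L{y''} = s^2 Y - s·y(0) - y'(0) and L{y'} = sY - y(0), with y(0) = -4, y'(0) = 4: the LHS transforms to (s^2 + s - 3)Y - (-4*s).
The right side is L{sin(2*t)} = 2/(s^2 + 4).
So (s^2 + s - 3)Y = 2/(s^2 + 4) + (-4*s).
Solve for Y(s) and write it as one ratio of polynomials.

Y(s) = (-4*s^3 - 16*s + 2)/(s^4 + s^3 + s^2 + 4*s - 12)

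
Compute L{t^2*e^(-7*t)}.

L{e^(-7t)} = 1/(s + 7).
Then apply L{t^2·g(t)} = (-1)^2 d^2/ds^2[G(s)] with G(s) = 1/(s + 7):
differentiating 2 times and applying the sign gives 2/(s + 7)^3.

2/(s + 7)^3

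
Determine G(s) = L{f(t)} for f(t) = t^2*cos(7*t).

G(s) = 2*s*(s^2 - 147)/(s^2 + 49)^3

L{cos(7t)} = s/(s^2 + 49).
Then apply L{t^2·g(t)} = (-1)^2 d^2/ds^2[H(s)] with H(s) = s/(s^2 + 49):
differentiating 2 times and applying the sign gives 2*s*(s^2 - 147)/(s^2 + 49)^3.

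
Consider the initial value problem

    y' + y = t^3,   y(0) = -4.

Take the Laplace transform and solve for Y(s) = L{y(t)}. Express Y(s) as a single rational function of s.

Y(s) = (-4*s^4 + 6)/(s^5 + s^4)

Laplace-transform each side.
Using L{y'} = sY - y(0) = sY - (-4), the left side becomes (s + 1)Y - (-4).
The right side is L{t^3} = 6/s^4.
So (s + 1)Y = 6/s^4 + (-4).
Divide through and combine into a single rational function.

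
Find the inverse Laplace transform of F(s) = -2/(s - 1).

-2*exp(t)

Since L{e^(t)} = 1/(s - 1), the inverse is exp(t), scaled by -2.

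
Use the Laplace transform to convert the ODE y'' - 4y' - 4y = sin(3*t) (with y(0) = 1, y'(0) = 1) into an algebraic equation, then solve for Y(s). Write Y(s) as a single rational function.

Laplace-transform each side.
Using L{y''} = s^2 Y - s·y(0) - y'(0) and L{y'} = sY - y(0), with y(0) = 1, y'(0) = 1, the left side becomes (s^2 - 4*s - 4)Y - (s - 3).
The right side is L{sin(3*t)} = 3/(s^2 + 9).
So (s^2 - 4*s - 4)Y = 3/(s^2 + 9) + (s - 3).
Isolate Y and clear denominators.

Y(s) = (s^3 - 3*s^2 + 9*s - 24)/(s^4 - 4*s^3 + 5*s^2 - 36*s - 36)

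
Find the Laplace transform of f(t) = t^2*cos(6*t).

L{cos(6t)} = s/(s^2 + 36).
Then apply L{t^2·g(t)} = (-1)^2 d^2/ds^2[G(s)] with G(s) = s/(s^2 + 36):
differentiating 2 times and applying the sign gives 2*s*(s^2 - 108)/(s^2 + 36)^3.

2*s*(s^2 - 108)/(s^2 + 36)^3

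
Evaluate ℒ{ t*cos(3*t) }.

L{cos(3t)} = s/(s^2 + 9).
Then apply L{t·g(t)} = -d/ds[G(s)] with G(s) = s/(s^2 + 9):
differentiating 1 time and applying the sign gives (s - 3)*(s + 3)/(s^2 + 9)^2.

(s - 3)*(s + 3)/(s^2 + 9)^2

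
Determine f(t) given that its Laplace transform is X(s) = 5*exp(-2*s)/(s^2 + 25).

The factor e^(-2s) signals a time shift by c = 2 (second shifting theorem).
L{sin(5t)} = 5/(s^2 + 25), so L^-1{5/(s^2 + 25)} = sin(5*t).
Hence the inverse is u(t - 2) times that function evaluated at t - 2.

f(t) = Heaviside(t - 2)*(sin(5*t - 10))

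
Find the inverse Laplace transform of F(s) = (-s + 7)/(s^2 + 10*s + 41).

3*exp(-5*t)*sin(4*t) - exp(-5*t)*cos(4*t)

Complete the square in the denominator: s^2 + 10*s + 41 = (s + 5)^2 + 4^2.
Split the numerator to match: -s + 7 = -1·(s + 5) + 3·4.
Invert each term: -1·(s + 5)/((s + 5)^2 + 16) ↔ -e^(-5t)cos(4t); 3·4/((s + 5)^2 + 16) ↔ 3e^(-5t)sin(4t).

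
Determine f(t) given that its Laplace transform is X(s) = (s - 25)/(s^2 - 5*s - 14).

f(t) = -2*exp(7*t) + 3*exp(-2*t)

Factor the denominator: s^2 - 5*s - 14 = (s - 7)*(s + 2).
Partial fraction decomposition gives [-2/(s - 7)] + [3/(s + 2)].
Invert each term: -2/(s - 7) ↔ -2e^(7t); 3/(s + 2) ↔ 3e^(-2t).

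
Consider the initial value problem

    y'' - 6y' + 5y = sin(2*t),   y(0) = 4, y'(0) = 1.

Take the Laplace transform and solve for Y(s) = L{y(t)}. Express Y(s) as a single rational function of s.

Y(s) = (4*s^3 - 23*s^2 + 16*s - 90)/(s^4 - 6*s^3 + 9*s^2 - 24*s + 20)

Apply the Laplace transform to the equation.
The derivative rules (L{y''} = s^2 Y - s·y(0) - y'(0) and L{y'} = sY - y(0), with y(0) = 4, y'(0) = 1) turn the left side into (s^2 - 6*s + 5)Y - (4*s - 23).
The right side is L{sin(2*t)} = 2/(s^2 + 4).
So (s^2 - 6*s + 5)Y = 2/(s^2 + 4) + (4*s - 23).
Divide through and combine into a single rational function.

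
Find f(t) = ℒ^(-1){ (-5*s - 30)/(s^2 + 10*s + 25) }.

Factor the denominator: s^2 + 10*s + 25 = (s + 5)^2.
Partial fraction decomposition gives [-5/(s + 5)] + [-5/(s + 5)^2].
Invert each term: -5/(s + 5) ↔ -5e^(-5t); -5/(s + 5)^2 ↔ -5t·e^(-5t).

f(t) = -5*t*exp(-5*t) - 5*exp(-5*t)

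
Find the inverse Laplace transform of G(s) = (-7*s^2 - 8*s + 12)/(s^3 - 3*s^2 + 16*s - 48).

Factor the denominator: s^3 - 3*s^2 + 16*s - 48 = (s - 3)*(s^2 + 16).
Partial fraction decomposition gives [-3/(s - 3)] + [-4*s/(s^2 + 16)] + [-20/(s^2 + 16)].
Invert each term: -3/(s - 3) ↔ -3e^(3t); -4·s/(s^2 + 16) ↔ -4cos(4t); -5·4/(s^2 + 16) ↔ -5sin(4t).

-3*exp(3*t) - 5*sin(4*t) - 4*cos(4*t)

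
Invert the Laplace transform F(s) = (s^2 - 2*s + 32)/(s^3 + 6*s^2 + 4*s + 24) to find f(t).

Factor the denominator: s^3 + 6*s^2 + 4*s + 24 = (s + 6)*(s^2 + 4).
Partial fraction decomposition gives [2/(s + 6)] + [-s/(s^2 + 4)] + [4/(s^2 + 4)].
Invert each term: 2/(s + 6) ↔ 2e^(-6t); -1·s/(s^2 + 4) ↔ -cos(2t); 2·2/(s^2 + 4) ↔ 2sin(2t).

f(t) = 2*sin(2*t) - cos(2*t) + 2*exp(-6*t)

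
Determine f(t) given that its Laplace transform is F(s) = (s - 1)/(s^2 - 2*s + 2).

f(t) = exp(t)*cos(t)

Rewrite the denominator: s^2 - 2*s + 2 = (s - 1)^2 + 1.
The form in (s - 1) signals a first-shifting-theorem factor e^(t).
Since L{cos(t)} = s/(s^2 + 1), the inverse is e^(t)*cos(t).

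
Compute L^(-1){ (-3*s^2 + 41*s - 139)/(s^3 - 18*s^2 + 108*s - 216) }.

Factor the denominator: s^3 - 18*s^2 + 108*s - 216 = (s - 6)^3.
Partial fraction decomposition gives [-3/(s - 6)] + [5/(s - 6)^2] + [-1/(s - 6)^3].
Invert each term: -3/(s - 6) ↔ -3e^(6t); 5/(s - 6)^2 ↔ 5t·e^(6t); -1/(s - 6)^3 ↔ (-1/2)t^2·e^(6t).

-t^2*exp(6*t)/2 + 5*t*exp(6*t) - 3*exp(6*t)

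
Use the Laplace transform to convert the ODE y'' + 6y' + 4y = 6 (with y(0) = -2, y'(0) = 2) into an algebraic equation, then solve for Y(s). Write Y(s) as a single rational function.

Y(s) = (-2*s^2 - 10*s + 6)/(s^3 + 6*s^2 + 4*s)

Laplace-transform each side.
Using L{y''} = s^2 Y - s·y(0) - y'(0) and L{y'} = sY - y(0), with y(0) = -2, y'(0) = 2, the left side becomes (s^2 + 6*s + 4)Y - (-2*s - 10).
The right side is L{6} = 6/s.
So (s^2 + 6*s + 4)Y = 6/s + (-2*s - 10).
Solve for Y(s) and write it as one ratio of polynomials.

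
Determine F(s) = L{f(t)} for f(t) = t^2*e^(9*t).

F(s) = 2/(s - 9)^3

L{e^(9t)} = 1/(s - 9).
Then apply L{t^2·g(t)} = (-1)^2 d^2/ds^2[G(s)] with G(s) = 1/(s - 9):
differentiating 2 times and applying the sign gives 2/(s - 9)^3.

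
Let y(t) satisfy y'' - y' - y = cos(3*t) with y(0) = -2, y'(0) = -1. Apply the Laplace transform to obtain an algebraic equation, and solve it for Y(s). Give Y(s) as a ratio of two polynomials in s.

Y(s) = (-2*s^3 + s^2 - 17*s + 9)/(s^4 - s^3 + 8*s^2 - 9*s - 9)

Apply the Laplace transform to the equation.
With L{y''} = s^2 Y - s·y(0) - y'(0) and L{y'} = sY - y(0), with y(0) = -2, y'(0) = -1: the LHS transforms to (s^2 - s - 1)Y - (-2*s + 1).
The right side is L{cos(3*t)} = s/(s^2 + 9).
So (s^2 - s - 1)Y = s/(s^2 + 9) + (-2*s + 1).
Solve for Y(s) and write it as one ratio of polynomials.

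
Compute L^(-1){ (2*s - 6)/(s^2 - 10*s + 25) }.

4*t*exp(5*t) + 2*exp(5*t)

Factor the denominator: s^2 - 10*s + 25 = (s - 5)^2.
Partial fraction decomposition gives [2/(s - 5)] + [4/(s - 5)^2].
Invert each term: 2/(s - 5) ↔ 2e^(5t); 4/(s - 5)^2 ↔ 4t·e^(5t).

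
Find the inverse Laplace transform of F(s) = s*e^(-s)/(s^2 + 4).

The factor e^(-s) signals a time shift by c = 1 (second shifting theorem).
L{cos(2t)} = s/(s^2 + 4), so L^-1{s/(s^2 + 4)} = cos(2*t).
Hence the inverse is u(t - 1) times that function evaluated at t - 1.

Heaviside(t - 1)*(cos(2*t - 2))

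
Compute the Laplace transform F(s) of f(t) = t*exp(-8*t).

F(s) = (s + 8)^(-2)

L{e^(-8t)} = 1/(s + 8).
Then apply L{t·g(t)} = -d/ds[G(s)] with G(s) = 1/(s + 8):
differentiating 1 time and applying the sign gives (s + 8)^(-2).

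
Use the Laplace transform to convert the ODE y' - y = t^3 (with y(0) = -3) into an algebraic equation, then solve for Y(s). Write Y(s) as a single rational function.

Y(s) = (-3*s^4 + 6)/(s^5 - s^4)

Apply the Laplace transform to the equation.
The derivative rules (L{y'} = sY - y(0) = sY - (-3)) turn the left side into (s - 1)Y - (-3).
The right side is L{t^3} = 6/s^4.
So (s - 1)Y = 6/s^4 + (-3).
Isolate Y and clear denominators.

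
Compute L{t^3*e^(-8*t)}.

L{t^3} = 3!/s^4 = 6/s^4.
By the first shifting theorem, multiplying by e^(-8t) replaces s with s + 8.

6/(s + 8)^4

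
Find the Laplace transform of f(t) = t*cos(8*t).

(s - 8)*(s + 8)/(s^2 + 64)^2

L{cos(8t)} = s/(s^2 + 64).
Then apply L{t·g(t)} = -d/ds[G(s)] with G(s) = s/(s^2 + 64):
differentiating 1 time and applying the sign gives (s - 8)*(s + 8)/(s^2 + 64)^2.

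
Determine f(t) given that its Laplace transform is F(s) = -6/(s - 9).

f(t) = -6*exp(9*t)

Since L{e^(9t)} = 1/(s - 9), the inverse is e^(9*t), scaled by -6.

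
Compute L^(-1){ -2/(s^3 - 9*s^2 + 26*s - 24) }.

-exp(4*t) + 2*exp(3*t) - exp(2*t)

Factor the denominator: s^3 - 9*s^2 + 26*s - 24 = (s - 4)*(s - 3)*(s - 2).
Partial fraction decomposition gives [2/(s - 3)] + [-1/(s - 2)] + [-1/(s - 4)].
Invert each term: 2/(s - 3) ↔ 2e^(3t); -1/(s - 2) ↔ -e^(2t); -1/(s - 4) ↔ -e^(4t).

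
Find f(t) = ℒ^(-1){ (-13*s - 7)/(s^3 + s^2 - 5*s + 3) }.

Factor the denominator: s^3 + s^2 - 5*s + 3 = (s - 1)^2*(s + 3).
Partial fraction decomposition gives [-2/(s - 1)] + [-5/(s - 1)^2] + [2/(s + 3)].
Invert each term: -2/(s - 1) ↔ -2e^(t); -5/(s - 1)^2 ↔ -5t·e^(t); 2/(s + 3) ↔ 2e^(-3t).

f(t) = -5*t*exp(t) - 2*exp(t) + 2*exp(-3*t)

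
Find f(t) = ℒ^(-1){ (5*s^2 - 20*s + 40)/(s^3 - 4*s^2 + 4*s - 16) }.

Factor the denominator: s^3 - 4*s^2 + 4*s - 16 = (s - 4)*(s^2 + 4).
Partial fraction decomposition gives [2/(s - 4)] + [3*s/(s^2 + 4)] + [-8/(s^2 + 4)].
Invert each term: 2/(s - 4) ↔ 2e^(4t); 3·s/(s^2 + 4) ↔ 3cos(2t); -4·2/(s^2 + 4) ↔ -4sin(2t).

f(t) = 2*exp(4*t) - 4*sin(2*t) + 3*cos(2*t)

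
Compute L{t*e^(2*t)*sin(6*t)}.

12*(s - 2)/(s^2 - 4*s + 40)^2

L{sin(6t)} = 6/(s^2 + 36).
Multiplying by e^(2t) shifts s → s - 2, so L{e^(2*t)*sin(6*t)} = 6/((s - 2)^2 + 36).
Then apply L{t·g(t)} = -d/ds[G(s)] with G(s) = 6/((s - 2)^2 + 36):
differentiating 1 time and applying the sign gives 12*(s - 2)/(s^2 - 4*s + 40)^2.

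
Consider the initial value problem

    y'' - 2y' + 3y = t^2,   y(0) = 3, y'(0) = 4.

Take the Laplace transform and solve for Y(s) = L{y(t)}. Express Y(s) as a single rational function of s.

Y(s) = (3*s^4 - 2*s^3 + 2)/(s^5 - 2*s^4 + 3*s^3)

Apply the Laplace transform to the equation.
With L{y''} = s^2 Y - s·y(0) - y'(0) and L{y'} = sY - y(0), with y(0) = 3, y'(0) = 4: the LHS transforms to (s^2 - 2*s + 3)Y - (3*s - 2).
The right side is L{t^2} = 2/s^3.
So (s^2 - 2*s + 3)Y = 2/s^3 + (3*s - 2).
Isolate Y and clear denominators.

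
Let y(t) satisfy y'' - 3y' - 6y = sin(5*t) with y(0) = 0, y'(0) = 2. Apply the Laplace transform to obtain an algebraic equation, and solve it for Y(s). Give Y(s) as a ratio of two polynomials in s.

Y(s) = (2*s^2 + 55)/(s^4 - 3*s^3 + 19*s^2 - 75*s - 150)

Laplace-transform each side.
The derivative rules (L{y''} = s^2 Y - s·y(0) - y'(0) and L{y'} = sY - y(0), with y(0) = 0, y'(0) = 2) turn the left side into (s^2 - 3*s - 6)Y - (2).
The right side is L{sin(5*t)} = 5/(s^2 + 25).
So (s^2 - 3*s - 6)Y = 5/(s^2 + 25) + (2).
Solve for Y(s) and write it as one ratio of polynomials.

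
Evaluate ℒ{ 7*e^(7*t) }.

L{7} = 7/s.
By the first shifting theorem, multiplying by e^(7t) replaces s with s - 7.

7/(s - 7)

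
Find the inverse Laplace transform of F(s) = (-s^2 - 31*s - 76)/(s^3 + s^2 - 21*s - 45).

Factor the denominator: s^3 + s^2 - 21*s - 45 = (s - 5)*(s + 3)^2.
Partial fraction decomposition gives [3/(s + 3)] + [-1/(s + 3)^2] + [-4/(s - 5)].
Invert each term: 3/(s + 3) ↔ 3e^(-3t); -1/(s + 3)^2 ↔ -t·e^(-3t); -4/(s - 5) ↔ -4e^(5t).

-t*exp(-3*t) - 4*exp(5*t) + 3*exp(-3*t)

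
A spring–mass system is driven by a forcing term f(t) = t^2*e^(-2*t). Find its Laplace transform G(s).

G(s) = 2/(s + 2)^3

L{e^(-2t)} = 1/(s + 2).
Then apply L{t^2·g(t)} = (-1)^2 d^2/ds^2[H(s)] with H(s) = 1/(s + 2):
differentiating 2 times and applying the sign gives 2/(s + 2)^3.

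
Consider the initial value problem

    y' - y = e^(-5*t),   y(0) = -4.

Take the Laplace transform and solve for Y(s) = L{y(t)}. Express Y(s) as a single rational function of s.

Y(s) = (-4*s - 19)/(s^2 + 4*s - 5)

Take the Laplace transform of both sides.
The derivative rules (L{y'} = sY - y(0) = sY - (-4)) turn the left side into (s - 1)Y - (-4).
The right side is L{e^(-5*t)} = 1/(s + 5).
So (s - 1)Y = 1/(s + 5) + (-4).
Solve for Y(s) and write it as one ratio of polynomials.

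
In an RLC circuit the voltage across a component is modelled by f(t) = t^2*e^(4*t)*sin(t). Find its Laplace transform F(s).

L{sin(t)} = 1/(s^2 + 1).
Multiplying by e^(4t) shifts s → s - 4, so L{e^(4*t)*sin(t)} = 1/((s - 4)^2 + 1).
Then apply L{t^2·g(t)} = (-1)^2 d^2/ds^2[G(s)] with G(s) = 1/((s - 4)^2 + 1):
differentiating 2 times and applying the sign gives 2*(3*s^2 - 24*s + 47)/(s^2 - 8*s + 17)^3.

F(s) = 2*(3*s^2 - 24*s + 47)/(s^2 - 8*s + 17)^3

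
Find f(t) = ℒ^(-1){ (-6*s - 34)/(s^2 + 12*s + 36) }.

Factor the denominator: s^2 + 12*s + 36 = (s + 6)^2.
Partial fraction decomposition gives [-6/(s + 6)] + [2/(s + 6)^2].
Invert each term: -6/(s + 6) ↔ -6e^(-6t); 2/(s + 6)^2 ↔ 2t·e^(-6t).

f(t) = 2*t*exp(-6*t) - 6*exp(-6*t)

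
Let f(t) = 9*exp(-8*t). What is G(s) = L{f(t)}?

G(s) = 9/(s + 8)

L{9} = 9/s.
By the first shifting theorem, multiplying by e^(-8t) replaces s with s + 8.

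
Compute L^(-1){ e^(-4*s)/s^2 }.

Heaviside(t - 4)*(t - 4)

The factor e^(-4s) signals a time shift by c = 4 (second shifting theorem).
L{t} = 1!/s^2 = 1/s^2, so L^-1{s^(-2)} = t.
Hence the inverse is u(t - 4) times that function evaluated at t - 4.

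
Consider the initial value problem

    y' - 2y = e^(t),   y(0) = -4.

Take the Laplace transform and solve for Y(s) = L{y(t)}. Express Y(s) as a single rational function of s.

Apply the Laplace transform to the equation.
With L{y'} = sY - y(0) = sY - (-4): the LHS transforms to (s - 2)Y - (-4).
The right side is L{e^(t)} = 1/(s - 1).
So (s - 2)Y = 1/(s - 1) + (-4).
Divide through and combine into a single rational function.

Y(s) = (-4*s + 5)/(s^2 - 3*s + 2)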